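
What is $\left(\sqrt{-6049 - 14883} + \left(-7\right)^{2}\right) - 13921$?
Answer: $-13872 + 2 i \sqrt{5233} \approx -13872.0 + 144.68 i$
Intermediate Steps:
$\left(\sqrt{-6049 - 14883} + \left(-7\right)^{2}\right) - 13921 = \left(\sqrt{-20932} + 49\right) - 13921 = \left(2 i \sqrt{5233} + 49\right) - 13921 = \left(49 + 2 i \sqrt{5233}\right) - 13921 = -13872 + 2 i \sqrt{5233}$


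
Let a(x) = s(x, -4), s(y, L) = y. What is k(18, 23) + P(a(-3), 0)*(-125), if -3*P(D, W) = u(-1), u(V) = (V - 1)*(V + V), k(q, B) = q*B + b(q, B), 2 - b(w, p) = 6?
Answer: 1730/3 ≈ 576.67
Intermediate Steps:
b(w, p) = -4 (b(w, p) = 2 - 1*6 = 2 - 6 = -4)
a(x) = x
k(q, B) = -4 + B*q (k(q, B) = q*B - 4 = B*q - 4 = -4 + B*q)
u(V) = 2*V*(-1 + V) (u(V) = (-1 + V)*(2*V) = 2*V*(-1 + V))
P(D, W) = -4/3 (P(D, W) = -2*(-1)*(-1 - 1)/3 = -2*(-1)*(-2)/3 = -⅓*4 = -4/3)
k(18, 23) + P(a(-3), 0)*(-125) = (-4 + 23*18) - 4/3*(-125) = (-4 + 414) + 500/3 = 410 + 500/3 = 1730/3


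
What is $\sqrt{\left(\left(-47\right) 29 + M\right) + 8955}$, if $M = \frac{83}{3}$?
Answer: $\frac{\sqrt{68577}}{3} \approx 87.291$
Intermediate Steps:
$M = \frac{83}{3}$ ($M = 83 \cdot \frac{1}{3} = \frac{83}{3} \approx 27.667$)
$\sqrt{\left(\left(-47\right) 29 + M\right) + 8955} = \sqrt{\left(\left(-47\right) 29 + \frac{83}{3}\right) + 8955} = \sqrt{\left(-1363 + \frac{83}{3}\right) + 8955} = \sqrt{- \frac{4006}{3} + 8955} = \sqrt{\frac{22859}{3}} = \frac{\sqrt{68577}}{3}$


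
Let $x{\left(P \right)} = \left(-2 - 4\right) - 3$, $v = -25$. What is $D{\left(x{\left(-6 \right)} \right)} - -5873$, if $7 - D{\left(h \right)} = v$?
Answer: $5905$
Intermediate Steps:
$x{\left(P \right)} = -9$ ($x{\left(P \right)} = -6 - 3 = -9$)
$D{\left(h \right)} = 32$ ($D{\left(h \right)} = 7 - -25 = 7 + 25 = 32$)
$D{\left(x{\left(-6 \right)} \right)} - -5873 = 32 - -5873 = 32 + 5873 = 5905$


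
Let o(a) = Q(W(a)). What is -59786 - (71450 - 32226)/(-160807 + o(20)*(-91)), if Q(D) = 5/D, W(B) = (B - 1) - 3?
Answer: -153850691878/2573367 ≈ -59786.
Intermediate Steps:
W(B) = -4 + B (W(B) = (-1 + B) - 3 = -4 + B)
o(a) = 5/(-4 + a)
-59786 - (71450 - 32226)/(-160807 + o(20)*(-91)) = -59786 - (71450 - 32226)/(-160807 + (5/(-4 + 20))*(-91)) = -59786 - 39224/(-160807 + (5/16)*(-91)) = -59786 - 39224/(-160807 - 455/16) = -59786 - 39224/(-2573367/16) = -59786 - 39224*(-16)/2573367 = -59786 - 1*(-627584/2573367) = -59786 + 627584/2573367 = -153850691878/2573367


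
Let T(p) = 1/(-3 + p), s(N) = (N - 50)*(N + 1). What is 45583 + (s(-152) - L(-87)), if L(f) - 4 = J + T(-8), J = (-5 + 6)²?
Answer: 836881/11 ≈ 76080.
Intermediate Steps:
s(N) = (1 + N)*(-50 + N) (s(N) = (-50 + N)*(1 + N) = (1 + N)*(-50 + N))
J = 1 (J = 1² = 1)
L(f) = 54/11 (L(f) = 4 + (1 + 1/(-3 - 8)) = 4 + (1 + 1/(-11)) = 4 + (1 - 1/11) = 4 + 10/11 = 54/11)
45583 + (s(-152) - L(-87)) = 45583 + ((-50 + (-152)² - 49*(-152)) - 1*54/11) = 45583 + ((-50 + 23104 + 7448) - 54/11) = 45583 + (30502 - 54/11) = 45583 + 335468/11 = 836881/11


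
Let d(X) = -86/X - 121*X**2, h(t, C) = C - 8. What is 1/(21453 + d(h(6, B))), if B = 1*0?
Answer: 4/54879 ≈ 7.2888e-5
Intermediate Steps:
B = 0
h(t, C) = -8 + C
d(X) = -121*X**2 - 86/X (d(X) = -86/X - 121*X**2 = -121*X**2 - 86/X)
1/(21453 + d(h(6, B))) = 1/(21453 + (-86 - 121*(-8 + 0)**3)/(-8 + 0)) = 1/(21453 + (-86 - 121*(-8)**3)/(-8)) = 1/(21453 - (-86 - 121*(-512))/8) = 1/(21453 - (-86 + 61952)/8) = 1/(21453 - 1/8*61866) = 1/(21453 - 30933/4) = 1/(54879/4) = 4/54879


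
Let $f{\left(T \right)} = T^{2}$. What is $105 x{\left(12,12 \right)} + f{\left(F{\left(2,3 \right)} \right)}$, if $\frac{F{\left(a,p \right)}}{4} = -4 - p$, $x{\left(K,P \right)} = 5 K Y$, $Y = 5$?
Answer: $32284$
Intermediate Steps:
$x{\left(K,P \right)} = 25 K$ ($x{\left(K,P \right)} = 5 K 5 = 25 K$)
$F{\left(a,p \right)} = -16 - 4 p$ ($F{\left(a,p \right)} = 4 \left(-4 - p\right) = -16 - 4 p$)
$105 x{\left(12,12 \right)} + f{\left(F{\left(2,3 \right)} \right)} = 105 \cdot 25 \cdot 12 + \left(-16 - 12\right)^{2} = 105 \cdot 300 + \left(-16 - 12\right)^{2} = 31500 + \left(-28\right)^{2} = 31500 + 784 = 32284$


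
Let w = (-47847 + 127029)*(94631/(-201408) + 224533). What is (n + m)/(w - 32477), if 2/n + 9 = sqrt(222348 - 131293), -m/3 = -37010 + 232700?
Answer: -896401653823008/27146741365007073355 + 33568*sqrt(91055)/27146741365007073355 ≈ -3.3021e-5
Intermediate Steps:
m = -587070 (m = -3*(-37010 + 232700) = -3*195690 = -587070)
n = 2/(-9 + sqrt(91055)) (n = 2/(-9 + sqrt(222348 - 131293)) = 2/(-9 + sqrt(91055)) ≈ 0.0068317)
w = 596803283452101/33568 (w = 79182*(94631*(-1/201408) + 224533) = 79182*(-94631/201408 + 224533) = 79182*(45222647833/201408) = 596803283452101/33568 ≈ 1.7779e+10)
(n + m)/(w - 32477) = ((9/45487 + sqrt(91055)/45487) - 587070)/(596803283452101/33568 - 32477) = (-26704053081/45487 + sqrt(91055)/45487)/(596802193264165/33568) = (-26704053081/45487 + sqrt(91055)/45487)*(33568/596802193264165) = -896401653823008/27146741365007073355 + 33568*sqrt(91055)/27146741365007073355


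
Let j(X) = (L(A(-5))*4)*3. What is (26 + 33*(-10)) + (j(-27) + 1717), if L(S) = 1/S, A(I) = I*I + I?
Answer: 7068/5 ≈ 1413.6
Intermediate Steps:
A(I) = I + I**2 (A(I) = I**2 + I = I + I**2)
j(X) = 3/5 (j(X) = (4/(-5*(1 - 5)))*3 = (4/(-5*(-4)))*3 = (4/20)*3 = ((1/20)*4)*3 = (1/5)*3 = 3/5)
(26 + 33*(-10)) + (j(-27) + 1717) = (26 + 33*(-10)) + (3/5 + 1717) = (26 - 330) + 8588/5 = -304 + 8588/5 = 7068/5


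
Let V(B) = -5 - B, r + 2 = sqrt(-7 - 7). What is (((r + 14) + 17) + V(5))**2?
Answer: (19 + I*sqrt(14))**2 ≈ 347.0 + 142.18*I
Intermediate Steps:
r = -2 + I*sqrt(14) (r = -2 + sqrt(-7 - 7) = -2 + sqrt(-14) = -2 + I*sqrt(14) ≈ -2.0 + 3.7417*I)
(((r + 14) + 17) + V(5))**2 = ((((-2 + I*sqrt(14)) + 14) + 17) + (-5 - 1*5))**2 = (((12 + I*sqrt(14)) + 17) + (-5 - 5))**2 = ((29 + I*sqrt(14)) - 10)**2 = (19 + I*sqrt(14))**2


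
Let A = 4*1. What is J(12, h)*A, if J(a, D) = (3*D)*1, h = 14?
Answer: 168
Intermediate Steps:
J(a, D) = 3*D
A = 4
J(12, h)*A = (3*14)*4 = 42*4 = 168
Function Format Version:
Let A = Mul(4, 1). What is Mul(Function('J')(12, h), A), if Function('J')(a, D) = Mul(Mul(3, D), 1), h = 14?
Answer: 168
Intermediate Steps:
Function('J')(a, D) = Mul(3, D)
A = 4
Mul(Function('J')(12, h), A) = Mul(Mul(3, 14), 4) = Mul(42, 4) = 168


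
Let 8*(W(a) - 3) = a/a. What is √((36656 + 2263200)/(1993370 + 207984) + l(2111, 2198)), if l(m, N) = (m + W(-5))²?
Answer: √346546232827636790585/8805416 ≈ 2114.1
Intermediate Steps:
W(a) = 25/8 (W(a) = 3 + (a/a)/8 = 3 + (⅛)*1 = 3 + ⅛ = 25/8)
l(m, N) = (25/8 + m)² (l(m, N) = (m + 25/8)² = (25/8 + m)²)
√((36656 + 2263200)/(1993370 + 207984) + l(2111, 2198)) = √((36656 + 2263200)/(1993370 + 207984) + (25 + 8*2111)²/64) = √(2299856/2201354 + (25 + 16888)²/64) = √(2299856*(1/2201354) + (1/64)*16913²) = √(1149928/1100677 + (1/64)*286049569) = √(1149928/1100677 + 286049569/64) = √(314848255053605/70443328) = √346546232827636790585/8805416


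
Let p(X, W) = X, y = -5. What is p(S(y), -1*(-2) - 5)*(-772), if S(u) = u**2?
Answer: -19300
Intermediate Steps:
p(S(y), -1*(-2) - 5)*(-772) = (-5)**2*(-772) = 25*(-772) = -19300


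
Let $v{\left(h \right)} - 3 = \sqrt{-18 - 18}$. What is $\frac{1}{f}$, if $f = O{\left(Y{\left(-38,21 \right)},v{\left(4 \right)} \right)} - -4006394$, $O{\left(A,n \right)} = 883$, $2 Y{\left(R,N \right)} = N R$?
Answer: $\frac{1}{4007277} \approx 2.4955 \cdot 10^{-7}$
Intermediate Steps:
$Y{\left(R,N \right)} = \frac{N R}{2}$
$v{\left(h \right)} = 3 + 6 i$ ($v{\left(h \right)} = 3 + \sqrt{-18 - 18} = 3 + \sqrt{-36} = 3 + 6 i$)
$f = 4007277$ ($f = 883 - -4006394 = 883 + 4006394 = 4007277$)
$\frac{1}{f} = \frac{1}{4007277}$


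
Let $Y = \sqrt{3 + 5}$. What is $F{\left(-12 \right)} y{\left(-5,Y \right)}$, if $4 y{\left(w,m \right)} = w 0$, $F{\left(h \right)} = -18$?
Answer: $0$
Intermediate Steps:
$Y = 2 \sqrt{2}$ ($Y = \sqrt{8} = 2 \sqrt{2} \approx 2.8284$)
$y{\left(w,m \right)} = 0$ ($y{\left(w,m \right)} = \frac{w 0}{4} = \frac{1}{4} \cdot 0 = 0$)
$F{\left(-12 \right)} y{\left(-5,Y \right)} = \left(-18\right) 0 = 0$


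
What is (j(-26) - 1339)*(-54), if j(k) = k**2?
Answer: 35802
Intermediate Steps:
(j(-26) - 1339)*(-54) = ((-26)**2 - 1339)*(-54) = (676 - 1339)*(-54) = -663*(-54) = 35802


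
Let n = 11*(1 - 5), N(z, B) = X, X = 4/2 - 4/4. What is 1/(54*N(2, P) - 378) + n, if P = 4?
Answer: -14257/324 ≈ -44.003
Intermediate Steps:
X = 1 (X = 4*(½) - 4*¼ = 2 - 1 = 1)
N(z, B) = 1
n = -44 (n = 11*(-4) = -44)
1/(54*N(2, P) - 378) + n = 1/(54*1 - 378) - 44 = 1/(54 - 378) - 44 = 1/(-324) - 44 = -1/324 - 44 = -14257/324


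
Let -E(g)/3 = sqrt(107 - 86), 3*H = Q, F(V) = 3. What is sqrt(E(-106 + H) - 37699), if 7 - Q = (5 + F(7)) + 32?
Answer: sqrt(-37699 - 3*sqrt(21)) ≈ 194.2*I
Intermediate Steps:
Q = -33 (Q = 7 - ((5 + 3) + 32) = 7 - (8 + 32) = 7 - 1*40 = 7 - 40 = -33)
H = -11 (H = (1/3)*(-33) = -11)
E(g) = -3*sqrt(21) (E(g) = -3*sqrt(107 - 86) = -3*sqrt(21))
sqrt(E(-106 + H) - 37699) = sqrt(-3*sqrt(21) - 37699) = sqrt(-37699 - 3*sqrt(21))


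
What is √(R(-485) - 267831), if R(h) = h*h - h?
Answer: 3*I*√3569 ≈ 179.22*I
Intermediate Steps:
R(h) = h² - h
√(R(-485) - 267831) = √(-485*(-1 - 485) - 267831) = √(-485*(-486) - 267831) = √(235710 - 267831) = √(-32121) = 3*I*√3569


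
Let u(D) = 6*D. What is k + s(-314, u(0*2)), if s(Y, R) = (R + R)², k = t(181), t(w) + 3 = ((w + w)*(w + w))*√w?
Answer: -3 + 131044*√181 ≈ 1.7630e+6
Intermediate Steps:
t(w) = -3 + 4*w^(5/2) (t(w) = -3 + ((w + w)*(w + w))*√w = -3 + ((2*w)*(2*w))*√w = -3 + (4*w²)*√w = -3 + 4*w^(5/2))
k = -3 + 131044*√181 (k = -3 + 4*181^(5/2) = -3 + 4*(32761*√181) = -3 + 131044*√181 ≈ 1.7630e+6)
s(Y, R) = 4*R² (s(Y, R) = (2*R)² = 4*R²)
k + s(-314, u(0*2)) = (-3 + 131044*√181) + 4*(6*(0*2))² = (-3 + 131044*√181) + 4*(6*0)² = (-3 + 131044*√181) + 4*0² = (-3 + 131044*√181) + 4*0 = (-3 + 131044*√181) + 0 = -3 + 131044*√181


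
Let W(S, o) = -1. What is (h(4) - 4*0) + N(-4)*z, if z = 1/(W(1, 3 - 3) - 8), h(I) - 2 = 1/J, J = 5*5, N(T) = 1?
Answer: 434/225 ≈ 1.9289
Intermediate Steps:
J = 25
h(I) = 51/25 (h(I) = 2 + 1/25 = 51/25)
z = -1/9 (z = 1/(-1 - 8) = 1/(-9) = -1/9 ≈ -0.11111)
(h(4) - 4*0) + N(-4)*z = (51/25 - 4*0) + 1*(-1/9) = (51/25 + 0) - 1/9 = 51/25 - 1/9 = 434/225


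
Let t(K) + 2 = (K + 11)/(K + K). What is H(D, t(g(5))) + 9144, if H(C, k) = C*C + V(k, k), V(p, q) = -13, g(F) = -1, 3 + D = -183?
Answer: 43727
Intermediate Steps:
D = -186 (D = -3 - 183 = -186)
t(K) = -2 + (11 + K)/(2*K) (t(K) = -2 + (K + 11)/(K + K) = -2 + (11 + K)/((2*K)) = -2 + (11 + K)*(1/(2*K)) = -2 + (11 + K)/(2*K))
H(C, k) = -13 + C² (H(C, k) = C*C - 13 = C² - 13 = -13 + C²)
H(D, t(g(5))) + 9144 = (-13 + (-186)²) + 9144 = (-13 + 34596) + 9144 = 34583 + 9144 = 43727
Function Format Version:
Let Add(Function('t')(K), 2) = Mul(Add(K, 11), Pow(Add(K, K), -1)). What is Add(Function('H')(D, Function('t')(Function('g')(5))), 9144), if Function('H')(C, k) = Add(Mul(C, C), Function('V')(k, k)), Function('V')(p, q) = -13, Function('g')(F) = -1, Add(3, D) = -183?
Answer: 43727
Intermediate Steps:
D = -186 (D = Add(-3, -183) = -186)
Function('t')(K) = Add(-2, Mul(Rational(1, 2), Pow(K, -1), Add(11, K))) (Function('t')(K) = Add(-2, Mul(Add(K, 11), Pow(Add(K, K), -1))) = Add(-2, Mul(Add(11, K), Pow(Mul(2, K), -1))) = Add(-2, Mul(Add(11, K), Mul(Rational(1, 2), Pow(K, -1)))) = Add(-2, Mul(Rational(1, 2), Pow(K, -1), Add(11, K))))
Function('H')(C, k) = Add(-13, Pow(C, 2)) (Function('H')(C, k) = Add(Mul(C, C), -13) = Add(Pow(C, 2), -13) = Add(-13, Pow(C, 2)))
Add(Function('H')(D, Function('t')(Function('g')(5))), 9144) = Add(Add(-13, Pow(-186, 2)), 9144) = Add(Add(-13, 34596), 9144) = Add(34583, 9144) = 43727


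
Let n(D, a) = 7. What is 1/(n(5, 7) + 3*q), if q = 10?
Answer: 1/37 ≈ 0.027027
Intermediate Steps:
1/(n(5, 7) + 3*q) = 1/(7 + 3*10) = 1/(7 + 30) = 1/37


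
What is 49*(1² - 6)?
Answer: -245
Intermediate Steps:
49*(1² - 6) = 49*(1 - 6) = 49*(-5) = -245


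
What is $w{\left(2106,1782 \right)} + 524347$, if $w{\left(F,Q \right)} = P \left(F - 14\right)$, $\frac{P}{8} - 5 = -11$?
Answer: $423931$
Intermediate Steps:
$P = -48$ ($P = 40 + 8 \left(-11\right) = 40 - 88 = -48$)
$w{\left(F,Q \right)} = 672 - 48 F$ ($w{\left(F,Q \right)} = - 48 \left(F - 14\right) = - 48 \left(-14 + F\right) = 672 - 48 F$)
$w{\left(2106,1782 \right)} + 524347 = \left(672 - 101088\right) + 524347 = -100416 + 524347 = 423931$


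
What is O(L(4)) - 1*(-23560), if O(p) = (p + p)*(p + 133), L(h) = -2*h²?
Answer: 17096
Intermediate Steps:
O(p) = 2*p*(133 + p) (O(p) = (2*p)*(133 + p) = 2*p*(133 + p))
O(L(4)) - 1*(-23560) = 2*(-2*4²)*(133 - 2*4²) - 1*(-23560) = 2*(-2*16)*(133 - 2*16) + 23560 = 2*(-32)*(133 - 32) + 23560 = 2*(-32)*101 + 23560 = -6464 + 23560 = 17096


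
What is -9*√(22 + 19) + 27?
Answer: 27 - 9*√41 ≈ -30.628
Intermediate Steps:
-9*√(22 + 19) + 27 = -9*√41 + 27 = 27 - 9*√41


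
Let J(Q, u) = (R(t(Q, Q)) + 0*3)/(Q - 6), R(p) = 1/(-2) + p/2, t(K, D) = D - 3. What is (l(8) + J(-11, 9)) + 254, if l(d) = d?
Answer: 8923/34 ≈ 262.44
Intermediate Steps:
t(K, D) = -3 + D
R(p) = -½ + p/2 (R(p) = 1*(-½) + p*(½) = -½ + p/2)
J(Q, u) = (-2 + Q/2)/(-6 + Q) (J(Q, u) = ((-½ + (-3 + Q)/2) + 0*3)/(Q - 6) = ((-½ + (-3/2 + Q/2)) + 0)/(-6 + Q) = ((-2 + Q/2) + 0)/(-6 + Q) = (-2 + Q/2)/(-6 + Q))
(l(8) + J(-11, 9)) + 254 = (8 + (-4 - 11)/(2*(-6 - 11))) + 254 = (8 + (½)*(-15)/(-17)) + 254 = (8 + (½)*(-1/17)*(-15)) + 254 = (8 + 15/34) + 254 = 287/34 + 254 = 8923/34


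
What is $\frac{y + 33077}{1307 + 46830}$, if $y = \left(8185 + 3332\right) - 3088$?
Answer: $\frac{41506}{48137} \approx 0.86225$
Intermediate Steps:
$y = 8429$ ($y = 11517 - 3088 = 8429$)
$\frac{y + 33077}{1307 + 46830} = \frac{8429 + 33077}{1307 + 46830} = \frac{41506}{48137}$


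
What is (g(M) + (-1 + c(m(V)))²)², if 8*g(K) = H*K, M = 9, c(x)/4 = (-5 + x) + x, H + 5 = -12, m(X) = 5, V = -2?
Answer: 7480225/64 ≈ 1.1688e+5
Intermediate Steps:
H = -17 (H = -5 - 12 = -17)
c(x) = -20 + 8*x (c(x) = 4*((-5 + x) + x) = 4*(-5 + 2*x) = -20 + 8*x)
g(K) = -17*K/8 (g(K) = (-17*K)/8 = -17*K/8)
(g(M) + (-1 + c(m(V)))²)² = (-17/8*9 + (-1 + (-20 + 8*5))²)² = (-153/8 + (-1 + (-20 + 40))²)² = (-153/8 + (-1 + 20)²)² = (-153/8 + 19²)² = (-153/8 + 361)² = (2735/8)² = 7480225/64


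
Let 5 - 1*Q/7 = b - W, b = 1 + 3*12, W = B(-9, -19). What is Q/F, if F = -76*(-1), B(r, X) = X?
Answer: -357/76 ≈ -4.6974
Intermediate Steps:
W = -19
b = 37 (b = 1 + 36 = 37)
F = 76
Q = -357 (Q = 35 - 7*(37 - 1*(-19)) = 35 - 7*(37 + 19) = 35 - 7*56 = 35 - 392 = -357)
Q/F = -357/76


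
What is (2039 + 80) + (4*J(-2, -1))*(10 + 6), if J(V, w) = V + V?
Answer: 1863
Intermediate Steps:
J(V, w) = 2*V
(2039 + 80) + (4*J(-2, -1))*(10 + 6) = (2039 + 80) + (4*(2*(-2)))*(10 + 6) = 2119 + (4*(-4))*16 = 2119 - 16*16 = 2119 - 256 = 1863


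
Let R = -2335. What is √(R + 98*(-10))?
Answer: I*√3315 ≈ 57.576*I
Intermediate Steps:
√(R + 98*(-10)) = √(-2335 + 98*(-10)) = √(-2335 - 980) = √(-3315) = I*√3315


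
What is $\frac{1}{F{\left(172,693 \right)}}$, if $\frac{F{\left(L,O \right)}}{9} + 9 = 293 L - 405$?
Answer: $\frac{1}{449838} \approx 2.223 \cdot 10^{-6}$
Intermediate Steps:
$F{\left(L,O \right)} = -3726 + 2637 L$ ($F{\left(L,O \right)} = -81 + 9 \left(293 L - 405\right) = -81 + 9 \left(-405 + 293 L\right) = -81 + \left(-3645 + 2637 L\right) = -3726 + 2637 L$)
$\frac{1}{F{\left(172,693 \right)}} = \frac{1}{-3726 + 2637 \cdot 172} = \frac{1}{-3726 + 453564} = \frac{1}{449838}$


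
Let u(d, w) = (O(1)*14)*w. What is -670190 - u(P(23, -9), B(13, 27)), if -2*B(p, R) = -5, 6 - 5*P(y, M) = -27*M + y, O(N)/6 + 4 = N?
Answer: -669560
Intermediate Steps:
O(N) = -24 + 6*N
P(y, M) = 6/5 - y/5 + 27*M/5 (P(y, M) = 6/5 - (-27*M + y)/5 = 6/5 - (y - 27*M)/5 = 6/5 + (-y/5 + 27*M/5) = 6/5 - y/5 + 27*M/5)
B(p, R) = 5/2 (B(p, R) = -1/2*(-5) = 5/2)
u(d, w) = -252*w (u(d, w) = ((-24 + 6*1)*14)*w = ((-24 + 6)*14)*w = (-18*14)*w = -252*w)
-670190 - u(P(23, -9), B(13, 27)) = -670190 - (-252)*5/2 = -670190 - 1*(-630) = -670190 + 630 = -669560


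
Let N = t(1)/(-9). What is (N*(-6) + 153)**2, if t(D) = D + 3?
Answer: 218089/9 ≈ 24232.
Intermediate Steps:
t(D) = 3 + D
N = -4/9 (N = (3 + 1)/(-9) = 4*(-1/9) = -4/9 ≈ -0.44444)
(N*(-6) + 153)**2 = (-4/9*(-6) + 153)**2 = (8/3 + 153)**2 = (467/3)**2 = 218089/9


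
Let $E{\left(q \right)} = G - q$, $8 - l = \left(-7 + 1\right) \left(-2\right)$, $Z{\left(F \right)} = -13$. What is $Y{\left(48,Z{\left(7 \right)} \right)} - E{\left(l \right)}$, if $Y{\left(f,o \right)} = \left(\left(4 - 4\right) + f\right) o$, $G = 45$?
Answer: $-673$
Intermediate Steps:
$l = -4$ ($l = 8 - \left(-7 + 1\right) \left(-2\right) = 8 - \left(-6\right) \left(-2\right) = 8 - 12 = -4$)
$E{\left(q \right)} = 45 - q$
$Y{\left(f,o \right)} = f o$ ($Y{\left(f,o \right)} = \left(\left(4 - 4\right) + f\right) o = \left(0 + f\right) o = f o$)
$Y{\left(48,Z{\left(7 \right)} \right)} - E{\left(l \right)} = 48 \left(-13\right) - \left(45 - -4\right) = -624 - \left(45 + 4\right) = -624 - 49 = -673$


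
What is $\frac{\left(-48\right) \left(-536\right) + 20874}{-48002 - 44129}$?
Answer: $- \frac{46602}{92131} \approx -0.50582$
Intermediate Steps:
$\frac{\left(-48\right) \left(-536\right) + 20874}{-48002 - 44129} = \frac{25728 + 20874}{-92131} = 46602 \left(- \frac{1}{92131}\right) = - \frac{46602}{92131}$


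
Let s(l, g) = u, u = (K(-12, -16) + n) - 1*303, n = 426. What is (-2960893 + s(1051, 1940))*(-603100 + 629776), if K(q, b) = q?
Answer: -78981820632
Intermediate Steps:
u = 111 (u = (-12 + 426) - 1*303 = 414 - 303 = 111)
s(l, g) = 111
(-2960893 + s(1051, 1940))*(-603100 + 629776) = (-2960893 + 111)*(-603100 + 629776) = -2960782*26676 = -78981820632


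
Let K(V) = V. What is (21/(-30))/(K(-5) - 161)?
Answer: 7/1660 ≈ 0.0042169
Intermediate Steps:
(21/(-30))/(K(-5) - 161) = (21/(-30))/(-5 - 161) = (21*(-1/30))/(-166) = -1/166*(-7/10) = 7/1660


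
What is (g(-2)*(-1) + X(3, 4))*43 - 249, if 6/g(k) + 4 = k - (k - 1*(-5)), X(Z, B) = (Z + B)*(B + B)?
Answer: 6563/3 ≈ 2187.7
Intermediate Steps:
X(Z, B) = 2*B*(B + Z) (X(Z, B) = (B + Z)*(2*B) = 2*B*(B + Z))
g(k) = -⅔ (g(k) = 6/(-4 + (k - (k - 1*(-5)))) = 6/(-4 + (k - (k + 5))) = 6/(-4 + (k - (5 + k))) = 6/(-4 + (k + (-5 - k))) = 6/(-4 - 5) = 6/(-9) = 6*(-⅑) = -⅔)
(g(-2)*(-1) + X(3, 4))*43 - 249 = (-⅔*(-1) + 2*4*(4 + 3))*43 - 249 = (⅔ + 2*4*7)*43 - 249 = (⅔ + 56)*43 - 249 = (170/3)*43 - 249 = 7310/3 - 249 = 6563/3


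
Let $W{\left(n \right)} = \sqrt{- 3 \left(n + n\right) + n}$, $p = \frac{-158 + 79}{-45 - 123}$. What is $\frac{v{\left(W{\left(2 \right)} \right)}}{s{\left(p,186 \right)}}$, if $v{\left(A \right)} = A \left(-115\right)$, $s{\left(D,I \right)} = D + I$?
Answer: $- \frac{19320 i \sqrt{10}}{31327} \approx - 1.9502 i$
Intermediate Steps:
$p = \frac{79}{168}$ ($p = - \frac{79}{-168} = \left(-79\right) \left(- \frac{1}{168}\right) = \frac{79}{168} \approx 0.47024$)
$W{\left(n \right)} = \sqrt{5} \sqrt{- n}$ ($W{\left(n \right)} = \sqrt{- 3 \cdot 2 n + n} = \sqrt{- 6 n + n} = \sqrt{- 5 n} = \sqrt{5} \sqrt{- n}$)
$v{\left(A \right)} = - 115 A$
$\frac{v{\left(W{\left(2 \right)} \right)}}{s{\left(p,186 \right)}} = \frac{\left(-115\right) \sqrt{5} \sqrt{\left(-1\right) 2}}{\frac{79}{168} + 186} = \frac{\left(-115\right) \sqrt{5} \sqrt{-2}}{\frac{31327}{168}} = - 115 \sqrt{5} i \sqrt{2} \cdot \frac{168}{31327} = - 115 i \sqrt{10} \cdot \frac{168}{31327} = - \frac{19320 i \sqrt{10}}{31327}$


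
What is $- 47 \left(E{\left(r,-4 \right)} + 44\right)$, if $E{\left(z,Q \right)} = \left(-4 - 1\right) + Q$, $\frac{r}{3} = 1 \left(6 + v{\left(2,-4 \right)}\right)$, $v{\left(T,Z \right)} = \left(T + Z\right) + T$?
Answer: $-1645$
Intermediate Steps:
$v{\left(T,Z \right)} = Z + 2 T$
$r = 18$ ($r = 3 \cdot 1 \left(6 + \left(-4 + 2 \cdot 2\right)\right) = 3 \cdot 1 \left(6 + \left(-4 + 4\right)\right) = 3 \cdot 1 \left(6 + 0\right) = 3 \cdot 1 \cdot 6 = 3 \cdot 6 = 18$)
$E{\left(z,Q \right)} = -5 + Q$
$- 47 \left(E{\left(r,-4 \right)} + 44\right) = - 47 \left(\left(-5 - 4\right) + 44\right) = - 47 \left(-9 + 44\right) = \left(-47\right) 35 = -1645$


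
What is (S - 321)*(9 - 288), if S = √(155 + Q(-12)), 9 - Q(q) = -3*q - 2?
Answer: 89559 - 279*√130 ≈ 86378.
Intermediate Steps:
Q(q) = 11 + 3*q (Q(q) = 9 - (-3*q - 2) = 9 - (-2 - 3*q) = 9 + (2 + 3*q) = 11 + 3*q)
S = √130 (S = √(155 + (11 + 3*(-12))) = √(155 + (11 - 36)) = √(155 - 25) = √130 ≈ 11.402)
(S - 321)*(9 - 288) = (√130 - 321)*(9 - 288) = (-321 + √130)*(-279) = 89559 - 279*√130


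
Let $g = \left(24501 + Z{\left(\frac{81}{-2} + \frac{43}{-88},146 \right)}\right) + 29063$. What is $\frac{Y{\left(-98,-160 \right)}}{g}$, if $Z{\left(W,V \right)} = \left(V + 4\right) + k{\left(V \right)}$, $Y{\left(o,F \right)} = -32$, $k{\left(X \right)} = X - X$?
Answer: $- \frac{16}{26857} \approx -0.00059575$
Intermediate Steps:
$k{\left(X \right)} = 0$
$Z{\left(W,V \right)} = 4 + V$ ($Z{\left(W,V \right)} = \left(V + 4\right) + 0 = \left(4 + V\right) + 0 = 4 + V$)
$g = 53714$ ($g = \left(24501 + \left(4 + 146\right)\right) + 29063 = \left(24501 + 150\right) + 29063 = 24651 + 29063 = 53714$)
$\frac{Y{\left(-98,-160 \right)}}{g} = - \frac{32}{53714} = \left(-32\right) \frac{1}{53714} = - \frac{16}{26857}$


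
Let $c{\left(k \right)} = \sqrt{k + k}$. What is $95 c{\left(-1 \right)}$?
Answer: $95 i \sqrt{2} \approx 134.35 i$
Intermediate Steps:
$c{\left(k \right)} = \sqrt{2} \sqrt{k}$ ($c{\left(k \right)} = \sqrt{2 k} = \sqrt{2} \sqrt{k}$)
$95 c{\left(-1 \right)} = 95 \sqrt{2} \sqrt{-1} = 95 \sqrt{2} i = 95 i \sqrt{2}$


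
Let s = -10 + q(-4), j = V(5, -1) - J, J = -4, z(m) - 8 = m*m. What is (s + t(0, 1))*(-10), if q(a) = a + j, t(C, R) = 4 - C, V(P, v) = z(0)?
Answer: -20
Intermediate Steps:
z(m) = 8 + m² (z(m) = 8 + m*m = 8 + m²)
V(P, v) = 8 (V(P, v) = 8 + 0² = 8 + 0 = 8)
j = 12 (j = 8 - 1*(-4) = 8 + 4 = 12)
q(a) = 12 + a (q(a) = a + 12 = 12 + a)
s = -2 (s = -10 + (12 - 4) = -10 + 8 = -2)
(s + t(0, 1))*(-10) = (-2 + (4 - 1*0))*(-10) = (-2 + (4 + 0))*(-10) = (-2 + 4)*(-10) = 2*(-10) = -20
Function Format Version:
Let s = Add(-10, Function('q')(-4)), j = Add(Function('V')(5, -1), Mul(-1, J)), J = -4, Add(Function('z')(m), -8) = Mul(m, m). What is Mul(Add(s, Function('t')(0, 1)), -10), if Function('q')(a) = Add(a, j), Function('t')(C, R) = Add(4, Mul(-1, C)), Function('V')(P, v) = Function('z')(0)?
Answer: -20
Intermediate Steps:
Function('z')(m) = Add(8, Pow(m, 2)) (Function('z')(m) = Add(8, Mul(m, m)) = Add(8, Pow(m, 2)))
Function('V')(P, v) = 8 (Function('V')(P, v) = Add(8, Pow(0, 2)) = Add(8, 0) = 8)
j = 12 (j = Add(8, Mul(-1, -4)) = Add(8, 4) = 12)
Function('q')(a) = Add(12, a) (Function('q')(a) = Add(a, 12) = Add(12, a))
s = -2 (s = Add(-10, Add(12, -4)) = Add(-10, 8) = -2)
Mul(Add(s, Function('t')(0, 1)), -10) = Mul(Add(-2, Add(4, Mul(-1, 0))), -10) = Mul(Add(-2, Add(4, 0)), -10) = Mul(Add(-2, 4), -10) = Mul(2, -10) = -20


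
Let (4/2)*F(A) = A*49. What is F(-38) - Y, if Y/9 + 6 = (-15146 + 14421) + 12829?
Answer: -109813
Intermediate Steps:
F(A) = 49*A/2 (F(A) = (A*49)/2 = (49*A)/2 = 49*A/2)
Y = 108882 (Y = -54 + 9*((-15146 + 14421) + 12829) = -54 + 9*(-725 + 12829) = -54 + 9*12104 = -54 + 108936 = 108882)
F(-38) - Y = (49/2)*(-38) - 1*108882 = -931 - 108882 = -109813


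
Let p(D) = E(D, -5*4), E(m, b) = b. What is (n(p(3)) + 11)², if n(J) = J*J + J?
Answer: 152881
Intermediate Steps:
p(D) = -20 (p(D) = -5*4 = -20)
n(J) = J + J² (n(J) = J² + J = J + J²)
(n(p(3)) + 11)² = (-20*(1 - 20) + 11)² = (-20*(-19) + 11)² = (380 + 11)² = 391² = 152881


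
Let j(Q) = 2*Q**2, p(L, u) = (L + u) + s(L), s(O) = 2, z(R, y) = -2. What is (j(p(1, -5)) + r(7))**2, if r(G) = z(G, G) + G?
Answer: 169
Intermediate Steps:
p(L, u) = 2 + L + u (p(L, u) = (L + u) + 2 = 2 + L + u)
r(G) = -2 + G
(j(p(1, -5)) + r(7))**2 = (2*(2 + 1 - 5)**2 + (-2 + 7))**2 = (2*(-2)**2 + 5)**2 = (2*4 + 5)**2 = (8 + 5)**2 = 13**2 = 169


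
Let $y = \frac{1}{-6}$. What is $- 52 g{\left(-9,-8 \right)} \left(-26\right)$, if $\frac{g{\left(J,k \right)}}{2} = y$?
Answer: $- \frac{1352}{3} \approx -450.67$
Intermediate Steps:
$y = - \frac{1}{6} \approx -0.16667$
$g{\left(J,k \right)} = - \frac{1}{3}$ ($g{\left(J,k \right)} = 2 \left(- \frac{1}{6}\right) = - \frac{1}{3}$)
$- 52 g{\left(-9,-8 \right)} \left(-26\right) = \left(-52\right) \left(- \frac{1}{3}\right) \left(-26\right) = \frac{52}{3} \left(-26\right) = - \frac{1352}{3}$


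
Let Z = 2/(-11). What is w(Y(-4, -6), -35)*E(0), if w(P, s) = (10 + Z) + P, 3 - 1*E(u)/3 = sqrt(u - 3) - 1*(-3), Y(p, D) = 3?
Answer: -423*I*sqrt(3)/11 ≈ -66.605*I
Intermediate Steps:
Z = -2/11 (Z = 2*(-1/11) = -2/11 ≈ -0.18182)
E(u) = -3*sqrt(-3 + u) (E(u) = 9 - 3*(sqrt(u - 3) - 1*(-3)) = 9 - 3*(sqrt(-3 + u) + 3) = 9 - 3*(3 + sqrt(-3 + u)) = 9 + (-9 - 3*sqrt(-3 + u)) = -3*sqrt(-3 + u))
w(P, s) = 108/11 + P (w(P, s) = (10 - 2/11) + P = 108/11 + P)
w(Y(-4, -6), -35)*E(0) = (108/11 + 3)*(-3*sqrt(-3 + 0)) = 141*(-3*I*sqrt(3))/11 = -423*I*sqrt(3)/11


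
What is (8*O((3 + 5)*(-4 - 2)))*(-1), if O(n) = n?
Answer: 384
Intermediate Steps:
(8*O((3 + 5)*(-4 - 2)))*(-1) = (8*((3 + 5)*(-4 - 2)))*(-1) = (8*(8*(-6)))*(-1) = (8*(-48))*(-1) = -384*(-1) = 384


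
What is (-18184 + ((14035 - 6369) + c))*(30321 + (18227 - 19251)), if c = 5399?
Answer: -149971343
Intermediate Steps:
(-18184 + ((14035 - 6369) + c))*(30321 + (18227 - 19251)) = (-18184 + ((14035 - 6369) + 5399))*(30321 + (18227 - 19251)) = (-18184 + (7666 + 5399))*(30321 - 1024) = (-18184 + 13065)*29297 = -5119*29297 = -149971343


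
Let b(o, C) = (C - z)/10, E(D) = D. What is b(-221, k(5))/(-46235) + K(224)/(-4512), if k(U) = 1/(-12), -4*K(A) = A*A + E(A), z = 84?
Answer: 728248673/260765400 ≈ 2.7927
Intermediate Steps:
K(A) = -A/4 - A²/4 (K(A) = -(A*A + A)/4 = -(A² + A)/4 = -(A + A²)/4 = -A/4 - A²/4)
k(U) = -1/12
b(o, C) = -42/5 + C/10 (b(o, C) = (C - 1*84)/10 = (C - 84)*(⅒) = (-84 + C)*(⅒) = -42/5 + C/10)
b(-221, k(5))/(-46235) + K(224)/(-4512) = (-42/5 + (⅒)*(-1/12))/(-46235) + ((¼)*224*(-1 - 1*224))/(-4512) = (-42/5 - 1/120)*(-1/46235) + ((¼)*224*(-1 - 224))*(-1/4512) = -1009/120*(-1/46235) + ((¼)*224*(-225))*(-1/4512) = 1009/5548200 - 12600*(-1/4512) = 1009/5548200 + 525/188 = 728248673/260765400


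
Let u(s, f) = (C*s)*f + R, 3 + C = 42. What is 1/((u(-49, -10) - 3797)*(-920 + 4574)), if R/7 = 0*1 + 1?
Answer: 1/55979280 ≈ 1.7864e-8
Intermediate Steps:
C = 39 (C = -3 + 42 = 39)
R = 7 (R = 7*(0*1 + 1) = 7*(0 + 1) = 7*1 = 7)
u(s, f) = 7 + 39*f*s (u(s, f) = (39*s)*f + 7 = 39*f*s + 7 = 7 + 39*f*s)
1/((u(-49, -10) - 3797)*(-920 + 4574)) = 1/(((7 + 39*(-10)*(-49)) - 3797)*(-920 + 4574)) = 1/(((7 + 19110) - 3797)*3654) = 1/((19117 - 3797)*3654) = 1/(15320*3654) = 1/55979280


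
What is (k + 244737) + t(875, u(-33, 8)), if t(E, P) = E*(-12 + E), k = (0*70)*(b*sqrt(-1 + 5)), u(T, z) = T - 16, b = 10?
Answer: 999862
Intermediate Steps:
u(T, z) = -16 + T
k = 0 (k = (0*70)*(10*sqrt(-1 + 5)) = 0*(10*sqrt(4)) = 0*(10*2) = 0*20 = 0)
(k + 244737) + t(875, u(-33, 8)) = (0 + 244737) + 875*(-12 + 875) = 244737 + 875*863 = 244737 + 755125 = 999862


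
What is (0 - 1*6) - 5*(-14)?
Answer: 64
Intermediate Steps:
(0 - 1*6) - 5*(-14) = (0 - 6) + 70 = -6 + 70 = 64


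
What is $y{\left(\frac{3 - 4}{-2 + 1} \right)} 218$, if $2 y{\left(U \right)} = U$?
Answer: $109$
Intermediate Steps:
$y{\left(U \right)} = \frac{U}{2}$
$y{\left(\frac{3 - 4}{-2 + 1} \right)} 218 = \frac{\left(3 - 4\right) \frac{1}{-2 + 1}}{2} \cdot 218 = \frac{\left(-1\right) \frac{1}{-1}}{2} \cdot 218 = \frac{\left(-1\right) \left(-1\right)}{2} \cdot 218 = \frac{1}{2} \cdot 1 \cdot 218 = \frac{1}{2} \cdot 218 = 109$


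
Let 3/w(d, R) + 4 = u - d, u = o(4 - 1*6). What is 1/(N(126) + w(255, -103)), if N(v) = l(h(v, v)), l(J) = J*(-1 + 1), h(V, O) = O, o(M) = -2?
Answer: -87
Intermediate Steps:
u = -2
l(J) = 0 (l(J) = J*0 = 0)
w(d, R) = 3/(-6 - d) (w(d, R) = 3/(-4 + (-2 - d)) = 3/(-6 - d))
N(v) = 0
1/(N(126) + w(255, -103)) = 1/(0 - 3/(6 + 255)) = 1/(0 - 3/261) = 1/(0 - 3*1/261) = 1/(0 - 1/87) = 1/(-1/87) = -87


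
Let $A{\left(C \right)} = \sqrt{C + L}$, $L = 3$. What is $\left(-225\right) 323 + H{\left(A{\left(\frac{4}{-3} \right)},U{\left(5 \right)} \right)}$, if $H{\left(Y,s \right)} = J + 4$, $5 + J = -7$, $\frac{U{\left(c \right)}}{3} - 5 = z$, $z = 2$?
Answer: $-72683$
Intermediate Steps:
$U{\left(c \right)} = 21$ ($U{\left(c \right)} = 15 + 3 \cdot 2 = 15 + 6 = 21$)
$J = -12$ ($J = -5 - 7 = -12$)
$A{\left(C \right)} = \sqrt{3 + C}$ ($A{\left(C \right)} = \sqrt{C + 3} = \sqrt{3 + C}$)
$H{\left(Y,s \right)} = -8$ ($H{\left(Y,s \right)} = -12 + 4 = -8$)
$\left(-225\right) 323 + H{\left(A{\left(\frac{4}{-3} \right)},U{\left(5 \right)} \right)} = \left(-225\right) 323 - 8 = -72675 - 8 = -72683$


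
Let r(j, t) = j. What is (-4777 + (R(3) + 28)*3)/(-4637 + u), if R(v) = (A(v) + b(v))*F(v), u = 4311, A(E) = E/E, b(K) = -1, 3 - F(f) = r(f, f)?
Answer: 4693/326 ≈ 14.396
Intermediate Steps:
F(f) = 3 - f
A(E) = 1
R(v) = 0 (R(v) = (1 - 1)*(3 - v) = 0*(3 - v) = 0)
(-4777 + (R(3) + 28)*3)/(-4637 + u) = (-4777 + (0 + 28)*3)/(-4637 + 4311) = (-4777 + 28*3)/(-326) = (-4777 + 84)*(-1/326) = -4693*(-1/326) = 4693/326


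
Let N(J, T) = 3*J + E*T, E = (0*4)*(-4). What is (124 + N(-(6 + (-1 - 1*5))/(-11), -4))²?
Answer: 15376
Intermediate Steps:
E = 0 (E = 0*(-4) = 0)
N(J, T) = 3*J (N(J, T) = 3*J + 0*T = 3*J + 0 = 3*J)
(124 + N(-(6 + (-1 - 1*5))/(-11), -4))² = (124 + 3*(-(6 + (-1 - 1*5))/(-11)))² = (124 + 3*(-(6 + (-1 - 5))*(-1)/11))² = (124 + 3*(-(6 - 6)*(-1)/11))² = (124 + 3*(-0*(-1)/11))² = (124 + 3*(-1*0))² = (124 + 3*0)² = (124 + 0)² = 124² = 15376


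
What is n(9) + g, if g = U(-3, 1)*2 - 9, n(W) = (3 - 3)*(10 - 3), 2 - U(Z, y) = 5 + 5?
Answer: -25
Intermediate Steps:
U(Z, y) = -8 (U(Z, y) = 2 - (5 + 5) = 2 - 1*10 = 2 - 10 = -8)
n(W) = 0 (n(W) = 0*7 = 0)
g = -25 (g = -8*2 - 9 = -16 - 9 = -25)
n(9) + g = 0 - 25 = -25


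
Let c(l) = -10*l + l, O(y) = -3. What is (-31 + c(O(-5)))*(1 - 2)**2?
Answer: -4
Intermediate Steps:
c(l) = -9*l
(-31 + c(O(-5)))*(1 - 2)**2 = (-31 - 9*(-3))*(1 - 2)**2 = (-31 + 27)*(-1)**2 = -4*1 = -4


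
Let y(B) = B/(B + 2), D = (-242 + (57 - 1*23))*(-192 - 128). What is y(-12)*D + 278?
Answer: 80150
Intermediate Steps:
D = 66560 (D = (-242 + (57 - 23))*(-320) = (-242 + 34)*(-320) = -208*(-320) = 66560)
y(B) = B/(2 + B)
y(-12)*D + 278 = -12/(2 - 12)*66560 + 278 = -12/(-10)*66560 + 278 = -12*(-⅒)*66560 + 278 = (6/5)*66560 + 278 = 79872 + 278 = 80150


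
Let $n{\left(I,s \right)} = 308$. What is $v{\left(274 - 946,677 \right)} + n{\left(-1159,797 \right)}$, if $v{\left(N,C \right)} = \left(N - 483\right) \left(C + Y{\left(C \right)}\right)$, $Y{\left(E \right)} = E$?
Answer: $-1563562$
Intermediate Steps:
$v{\left(N,C \right)} = 2 C \left(-483 + N\right)$ ($v{\left(N,C \right)} = \left(N - 483\right) \left(C + C\right) = \left(-483 + N\right) 2 C = 2 C \left(-483 + N\right)$)
$v{\left(274 - 946,677 \right)} + n{\left(-1159,797 \right)} = 2 \cdot 677 \left(-483 + \left(274 - 946\right)\right) + 308 = 2 \cdot 677 \left(-483 - 672\right) + 308 = 2 \cdot 677 \left(-1155\right) + 308 = -1563870 + 308 = -1563562$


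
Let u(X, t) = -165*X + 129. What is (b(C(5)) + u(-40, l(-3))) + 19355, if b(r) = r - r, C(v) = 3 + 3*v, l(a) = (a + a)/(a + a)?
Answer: 26084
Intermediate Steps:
l(a) = 1 (l(a) = (2*a)/((2*a)) = (2*a)*(1/(2*a)) = 1)
u(X, t) = 129 - 165*X
b(r) = 0
(b(C(5)) + u(-40, l(-3))) + 19355 = (0 + (129 - 165*(-40))) + 19355 = (0 + (129 + 6600)) + 19355 = (0 + 6729) + 19355 = 6729 + 19355 = 26084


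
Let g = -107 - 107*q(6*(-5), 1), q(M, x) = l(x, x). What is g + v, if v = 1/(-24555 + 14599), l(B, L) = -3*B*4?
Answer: 11718211/9956 ≈ 1177.0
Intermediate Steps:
l(B, L) = -12*B
q(M, x) = -12*x
g = 1177 (g = -107 - (-1284) = -107 - 107*(-12) = -107 + 1284 = 1177)
v = -1/9956 (v = 1/(-9956) = -1/9956 ≈ -0.00010044)
g + v = 1177 - 1/9956 = 11718211/9956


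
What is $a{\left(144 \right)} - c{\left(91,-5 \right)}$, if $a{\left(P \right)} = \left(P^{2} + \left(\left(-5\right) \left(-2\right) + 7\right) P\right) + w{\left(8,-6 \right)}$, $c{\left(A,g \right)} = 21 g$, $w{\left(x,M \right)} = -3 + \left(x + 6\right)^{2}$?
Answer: $23482$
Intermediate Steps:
$w{\left(x,M \right)} = -3 + \left(6 + x\right)^{2}$
$a{\left(P \right)} = 193 + P^{2} + 17 P$ ($a{\left(P \right)} = \left(P^{2} + \left(\left(-5\right) \left(-2\right) + 7\right) P\right) - \left(3 - \left(6 + 8\right)^{2}\right) = \left(P^{2} + \left(10 + 7\right) P\right) - \left(3 - 14^{2}\right) = \left(P^{2} + 17 P\right) + \left(-3 + 196\right) = \left(P^{2} + 17 P\right) + 193 = 193 + P^{2} + 17 P$)
$a{\left(144 \right)} - c{\left(91,-5 \right)} = \left(193 + 144^{2} + 17 \cdot 144\right) - 21 \left(-5\right) = \left(193 + 20736 + 2448\right) - -105 = 23377 + 105 = 23482$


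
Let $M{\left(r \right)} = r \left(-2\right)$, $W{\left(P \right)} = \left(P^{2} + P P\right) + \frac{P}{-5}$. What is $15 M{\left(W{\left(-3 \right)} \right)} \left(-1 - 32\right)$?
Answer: $18414$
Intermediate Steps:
$W{\left(P \right)} = 2 P^{2} - \frac{P}{5}$ ($W{\left(P \right)} = \left(P^{2} + P^{2}\right) + P \left(- \frac{1}{5}\right) = 2 P^{2} - \frac{P}{5}$)
$M{\left(r \right)} = - 2 r$
$15 M{\left(W{\left(-3 \right)} \right)} \left(-1 - 32\right) = 15 \left(- 2 \cdot \frac{1}{5} \left(-3\right) \left(-1 + 10 \left(-3\right)\right)\right) \left(-1 - 32\right) = 15 \left(- 2 \cdot \frac{1}{5} \left(-3\right) \left(-1 - 30\right)\right) \left(-1 - 32\right) = 15 \left(- 2 \cdot \frac{1}{5} \left(-3\right) \left(-31\right)\right) \left(-33\right) = 15 \left(\left(-2\right) \frac{93}{5}\right) \left(-33\right) = 15 \left(- \frac{186}{5}\right) \left(-33\right) = \left(-558\right) \left(-33\right) = 18414$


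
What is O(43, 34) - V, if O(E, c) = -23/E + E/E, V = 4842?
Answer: -208186/43 ≈ -4841.5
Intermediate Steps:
O(E, c) = 1 - 23/E (O(E, c) = -23/E + 1 = 1 - 23/E)
O(43, 34) - V = (-23 + 43)/43 - 1*4842 = (1/43)*20 - 4842 = 20/43 - 4842 = -208186/43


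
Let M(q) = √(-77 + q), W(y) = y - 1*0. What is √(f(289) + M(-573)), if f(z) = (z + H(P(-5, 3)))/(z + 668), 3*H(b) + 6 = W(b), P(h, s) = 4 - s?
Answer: √(274978 + 4579245*I*√26)/957 ≈ 3.5915 + 3.5494*I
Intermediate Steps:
W(y) = y (W(y) = y + 0 = y)
H(b) = -2 + b/3
f(z) = (-5/3 + z)/(668 + z) (f(z) = (z + (-2 + (4 - 1*3)/3))/(z + 668) = (z + (-2 + (4 - 3)/3))/(668 + z) = (z + (-2 + (⅓)*1))/(668 + z) = (z + (-2 + ⅓))/(668 + z) = (z - 5/3)/(668 + z) = (-5/3 + z)/(668 + z))
√(f(289) + M(-573)) = √((-5/3 + 289)/(668 + 289) + √(-77 - 573)) = √((862/3)/957 + √(-650)) = √((1/957)*(862/3) + 5*I*√26) = √(862/2871 + 5*I*√26)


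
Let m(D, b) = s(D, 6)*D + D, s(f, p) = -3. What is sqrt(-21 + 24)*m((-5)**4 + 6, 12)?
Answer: -1262*sqrt(3) ≈ -2185.8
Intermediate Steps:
m(D, b) = -2*D (m(D, b) = -3*D + D = -2*D)
sqrt(-21 + 24)*m((-5)**4 + 6, 12) = sqrt(-21 + 24)*(-2*((-5)**4 + 6)) = sqrt(3)*(-2*(625 + 6)) = sqrt(3)*(-2*631) = sqrt(3)*(-1262) = -1262*sqrt(3)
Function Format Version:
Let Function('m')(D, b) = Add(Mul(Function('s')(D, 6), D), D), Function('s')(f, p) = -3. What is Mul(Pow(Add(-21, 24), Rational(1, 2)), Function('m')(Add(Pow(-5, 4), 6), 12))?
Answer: Mul(-1262, Pow(3, Rational(1, 2))) ≈ -2185.8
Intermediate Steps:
Function('m')(D, b) = Mul(-2, D) (Function('m')(D, b) = Add(Mul(-3, D), D) = Mul(-2, D))
Mul(Pow(Add(-21, 24), Rational(1, 2)), Function('m')(Add(Pow(-5, 4), 6), 12)) = Mul(Pow(Add(-21, 24), Rational(1, 2)), Mul(-2, Add(Pow(-5, 4), 6))) = Mul(Pow(3, Rational(1, 2)), Mul(-2, Add(625, 6))) = Mul(Pow(3, Rational(1, 2)), Mul(-2, 631)) = Mul(Pow(3, Rational(1, 2)), -1262) = Mul(-1262, Pow(3, Rational(1, 2)))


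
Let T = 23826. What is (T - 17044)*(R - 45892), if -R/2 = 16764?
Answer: -538626440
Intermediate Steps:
R = -33528 (R = -2*16764 = -33528)
(T - 17044)*(R - 45892) = (23826 - 17044)*(-33528 - 45892) = 6782*(-79420) = -538626440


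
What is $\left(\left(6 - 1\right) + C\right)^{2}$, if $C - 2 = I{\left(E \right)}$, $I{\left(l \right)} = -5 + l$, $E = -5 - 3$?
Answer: $36$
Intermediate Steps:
$E = -8$
$C = -11$ ($C = 2 - 13 = -11$)
$\left(\left(6 - 1\right) + C\right)^{2} = \left(\left(6 - 1\right) - 11\right)^{2} = \left(5 - 11\right)^{2} = \left(-6\right)^{2} = 36$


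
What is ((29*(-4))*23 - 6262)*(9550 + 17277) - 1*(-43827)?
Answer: -239521283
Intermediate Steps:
((29*(-4))*23 - 6262)*(9550 + 17277) - 1*(-43827) = (-116*23 - 6262)*26827 + 43827 = (-2668 - 6262)*26827 + 43827 = -8930*26827 + 43827 = -239565110 + 43827 = -239521283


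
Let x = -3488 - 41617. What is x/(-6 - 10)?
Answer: 45105/16 ≈ 2819.1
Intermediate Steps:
x = -45105
x/(-6 - 10) = -45105/(-6 - 10) = -45105/(-16) = -1/16*(-45105) = 45105/16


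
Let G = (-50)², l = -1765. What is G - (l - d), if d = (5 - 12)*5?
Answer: 4230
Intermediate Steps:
d = -35 (d = -7*5 = -35)
G = 2500
G - (l - d) = 2500 - (-1765 - 1*(-35)) = 2500 - (-1765 + 35) = 2500 - 1*(-1730) = 2500 + 1730 = 4230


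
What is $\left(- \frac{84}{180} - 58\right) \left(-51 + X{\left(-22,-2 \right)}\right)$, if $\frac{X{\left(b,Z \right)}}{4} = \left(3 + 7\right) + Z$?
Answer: $\frac{16663}{15} \approx 1110.9$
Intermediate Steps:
$X{\left(b,Z \right)} = 40 + 4 Z$ ($X{\left(b,Z \right)} = 4 \left(\left(3 + 7\right) + Z\right) = 4 \left(10 + Z\right) = 40 + 4 Z$)
$\left(- \frac{84}{180} - 58\right) \left(-51 + X{\left(-22,-2 \right)}\right) = \left(- \frac{84}{180} - 58\right) \left(-51 + \left(40 + 4 \left(-2\right)\right)\right) = \left(\left(-84\right) \frac{1}{180} - 58\right) \left(-51 + \left(40 - 8\right)\right) = \left(- \frac{7}{15} - 58\right) \left(-51 + 32\right) = \left(- \frac{877}{15}\right) \left(-19\right) = \frac{16663}{15}$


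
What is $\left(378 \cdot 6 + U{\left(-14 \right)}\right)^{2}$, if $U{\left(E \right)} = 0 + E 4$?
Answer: $4892944$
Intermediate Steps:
$U{\left(E \right)} = 4 E$ ($U{\left(E \right)} = 0 + 4 E = 4 E$)
$\left(378 \cdot 6 + U{\left(-14 \right)}\right)^{2} = \left(378 \cdot 6 + 4 \left(-14\right)\right)^{2} = \left(2268 - 56\right)^{2} = 2212^{2} = 4892944$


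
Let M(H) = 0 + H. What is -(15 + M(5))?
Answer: -20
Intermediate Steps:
M(H) = H
-(15 + M(5)) = -(15 + 5) = -1*20 = -20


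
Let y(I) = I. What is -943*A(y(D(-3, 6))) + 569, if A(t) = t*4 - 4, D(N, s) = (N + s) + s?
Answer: -29607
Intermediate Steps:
D(N, s) = N + 2*s
A(t) = -4 + 4*t (A(t) = 4*t - 4 = -4 + 4*t)
-943*A(y(D(-3, 6))) + 569 = -943*(-4 + 4*(-3 + 2*6)) + 569 = -943*(-4 + 4*(-3 + 12)) + 569 = -943*(-4 + 4*9) + 569 = -943*(-4 + 36) + 569 = -943*32 + 569 = -30176 + 569 = -29607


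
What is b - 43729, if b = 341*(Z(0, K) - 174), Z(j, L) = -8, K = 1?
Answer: -105791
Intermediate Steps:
b = -62062 (b = 341*(-8 - 174) = 341*(-182) = -62062)
b - 43729 = -62062 - 43729 = -105791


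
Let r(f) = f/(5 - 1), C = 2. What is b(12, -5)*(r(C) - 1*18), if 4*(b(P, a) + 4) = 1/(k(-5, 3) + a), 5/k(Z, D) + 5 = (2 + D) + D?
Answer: 1141/16 ≈ 71.313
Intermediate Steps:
k(Z, D) = 5/(-3 + 2*D) (k(Z, D) = 5/(-5 + ((2 + D) + D)) = 5/(-5 + (2 + 2*D)) = 5/(-3 + 2*D))
r(f) = f/4
b(P, a) = -4 + 1/(4*(5/3 + a)) (b(P, a) = -4 + 1/(4*(5/(-3 + 2*3) + a)) = -4 + 1/(4*(5/(-3 + 6) + a)) = -4 + 1/(4*(5/3 + a)))
b(12, -5)*(r(C) - 1*18) = ((-77 - 48*(-5))/(4*(5 + 3*(-5))))*((1/4)*2 - 1*18) = ((-77 + 240)/(4*(5 - 15)))*(1/2 - 18) = ((1/4)*163/(-10))*(-35/2) = ((1/4)*(-1/10)*163)*(-35/2) = -163/40*(-35/2) = 1141/16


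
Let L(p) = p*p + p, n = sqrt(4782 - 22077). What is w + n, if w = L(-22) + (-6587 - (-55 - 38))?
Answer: -6032 + I*sqrt(17295) ≈ -6032.0 + 131.51*I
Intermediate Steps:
n = I*sqrt(17295) (n = sqrt(-17295) = I*sqrt(17295) ≈ 131.51*I)
L(p) = p + p**2 (L(p) = p**2 + p = p + p**2)
w = -6032 (w = -22*(1 - 22) + (-6587 - (-55 - 38)) = -22*(-21) + (-6587 - (-93)) = 462 + (-6587 - 1*(-93)) = 462 + (-6587 + 93) = 462 - 6494 = -6032)
w + n = -6032 + I*sqrt(17295)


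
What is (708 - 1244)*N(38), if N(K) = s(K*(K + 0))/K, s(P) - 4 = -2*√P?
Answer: 19296/19 ≈ 1015.6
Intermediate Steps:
s(P) = 4 - 2*√P
N(K) = (4 - 2*√(K²))/K (N(K) = (4 - 2*√(K*(K + 0)))/K = (4 - 2*√(K²))/K)
(708 - 1244)*N(38) = (708 - 1244)*(2*(2 - √(38²))/38) = -1072*(2 - √1444)/38 = -1072*(2 - 1*38)/38 = -1072*(2 - 38)/38 = -1072*(-36)/38 = -536*(-36/19) = 19296/19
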